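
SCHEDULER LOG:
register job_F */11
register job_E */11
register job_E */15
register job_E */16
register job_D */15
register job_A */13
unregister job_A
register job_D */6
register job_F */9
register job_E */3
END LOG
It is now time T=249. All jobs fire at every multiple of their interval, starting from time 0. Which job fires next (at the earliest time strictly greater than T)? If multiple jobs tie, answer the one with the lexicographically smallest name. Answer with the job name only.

Op 1: register job_F */11 -> active={job_F:*/11}
Op 2: register job_E */11 -> active={job_E:*/11, job_F:*/11}
Op 3: register job_E */15 -> active={job_E:*/15, job_F:*/11}
Op 4: register job_E */16 -> active={job_E:*/16, job_F:*/11}
Op 5: register job_D */15 -> active={job_D:*/15, job_E:*/16, job_F:*/11}
Op 6: register job_A */13 -> active={job_A:*/13, job_D:*/15, job_E:*/16, job_F:*/11}
Op 7: unregister job_A -> active={job_D:*/15, job_E:*/16, job_F:*/11}
Op 8: register job_D */6 -> active={job_D:*/6, job_E:*/16, job_F:*/11}
Op 9: register job_F */9 -> active={job_D:*/6, job_E:*/16, job_F:*/9}
Op 10: register job_E */3 -> active={job_D:*/6, job_E:*/3, job_F:*/9}
  job_D: interval 6, next fire after T=249 is 252
  job_E: interval 3, next fire after T=249 is 252
  job_F: interval 9, next fire after T=249 is 252
Earliest = 252, winner (lex tiebreak) = job_D

Answer: job_D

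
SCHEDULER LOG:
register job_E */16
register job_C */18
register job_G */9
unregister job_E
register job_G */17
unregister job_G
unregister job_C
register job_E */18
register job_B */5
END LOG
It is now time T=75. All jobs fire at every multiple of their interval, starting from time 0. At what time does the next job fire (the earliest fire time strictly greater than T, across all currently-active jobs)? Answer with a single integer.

Answer: 80

Derivation:
Op 1: register job_E */16 -> active={job_E:*/16}
Op 2: register job_C */18 -> active={job_C:*/18, job_E:*/16}
Op 3: register job_G */9 -> active={job_C:*/18, job_E:*/16, job_G:*/9}
Op 4: unregister job_E -> active={job_C:*/18, job_G:*/9}
Op 5: register job_G */17 -> active={job_C:*/18, job_G:*/17}
Op 6: unregister job_G -> active={job_C:*/18}
Op 7: unregister job_C -> active={}
Op 8: register job_E */18 -> active={job_E:*/18}
Op 9: register job_B */5 -> active={job_B:*/5, job_E:*/18}
  job_B: interval 5, next fire after T=75 is 80
  job_E: interval 18, next fire after T=75 is 90
Earliest fire time = 80 (job job_B)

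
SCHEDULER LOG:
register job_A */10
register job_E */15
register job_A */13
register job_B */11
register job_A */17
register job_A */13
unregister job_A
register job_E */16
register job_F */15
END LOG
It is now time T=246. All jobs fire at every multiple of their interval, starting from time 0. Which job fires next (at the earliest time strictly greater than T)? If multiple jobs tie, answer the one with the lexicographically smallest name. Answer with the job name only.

Answer: job_B

Derivation:
Op 1: register job_A */10 -> active={job_A:*/10}
Op 2: register job_E */15 -> active={job_A:*/10, job_E:*/15}
Op 3: register job_A */13 -> active={job_A:*/13, job_E:*/15}
Op 4: register job_B */11 -> active={job_A:*/13, job_B:*/11, job_E:*/15}
Op 5: register job_A */17 -> active={job_A:*/17, job_B:*/11, job_E:*/15}
Op 6: register job_A */13 -> active={job_A:*/13, job_B:*/11, job_E:*/15}
Op 7: unregister job_A -> active={job_B:*/11, job_E:*/15}
Op 8: register job_E */16 -> active={job_B:*/11, job_E:*/16}
Op 9: register job_F */15 -> active={job_B:*/11, job_E:*/16, job_F:*/15}
  job_B: interval 11, next fire after T=246 is 253
  job_E: interval 16, next fire after T=246 is 256
  job_F: interval 15, next fire after T=246 is 255
Earliest = 253, winner (lex tiebreak) = job_B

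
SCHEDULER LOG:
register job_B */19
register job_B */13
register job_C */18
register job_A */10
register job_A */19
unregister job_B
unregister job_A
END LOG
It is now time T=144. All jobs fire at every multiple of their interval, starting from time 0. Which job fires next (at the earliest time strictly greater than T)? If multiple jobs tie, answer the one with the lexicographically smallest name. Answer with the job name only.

Answer: job_C

Derivation:
Op 1: register job_B */19 -> active={job_B:*/19}
Op 2: register job_B */13 -> active={job_B:*/13}
Op 3: register job_C */18 -> active={job_B:*/13, job_C:*/18}
Op 4: register job_A */10 -> active={job_A:*/10, job_B:*/13, job_C:*/18}
Op 5: register job_A */19 -> active={job_A:*/19, job_B:*/13, job_C:*/18}
Op 6: unregister job_B -> active={job_A:*/19, job_C:*/18}
Op 7: unregister job_A -> active={job_C:*/18}
  job_C: interval 18, next fire after T=144 is 162
Earliest = 162, winner (lex tiebreak) = job_C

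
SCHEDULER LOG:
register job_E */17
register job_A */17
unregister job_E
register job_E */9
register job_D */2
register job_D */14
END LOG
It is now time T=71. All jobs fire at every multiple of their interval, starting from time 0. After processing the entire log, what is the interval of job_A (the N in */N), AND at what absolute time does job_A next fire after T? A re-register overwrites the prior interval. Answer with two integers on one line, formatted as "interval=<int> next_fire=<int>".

Answer: interval=17 next_fire=85

Derivation:
Op 1: register job_E */17 -> active={job_E:*/17}
Op 2: register job_A */17 -> active={job_A:*/17, job_E:*/17}
Op 3: unregister job_E -> active={job_A:*/17}
Op 4: register job_E */9 -> active={job_A:*/17, job_E:*/9}
Op 5: register job_D */2 -> active={job_A:*/17, job_D:*/2, job_E:*/9}
Op 6: register job_D */14 -> active={job_A:*/17, job_D:*/14, job_E:*/9}
Final interval of job_A = 17
Next fire of job_A after T=71: (71//17+1)*17 = 85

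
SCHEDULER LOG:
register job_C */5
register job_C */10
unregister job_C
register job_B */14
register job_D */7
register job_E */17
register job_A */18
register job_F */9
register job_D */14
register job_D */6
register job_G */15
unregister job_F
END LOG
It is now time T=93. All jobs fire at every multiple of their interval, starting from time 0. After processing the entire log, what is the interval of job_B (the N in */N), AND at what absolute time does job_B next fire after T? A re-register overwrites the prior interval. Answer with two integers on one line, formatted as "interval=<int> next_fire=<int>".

Answer: interval=14 next_fire=98

Derivation:
Op 1: register job_C */5 -> active={job_C:*/5}
Op 2: register job_C */10 -> active={job_C:*/10}
Op 3: unregister job_C -> active={}
Op 4: register job_B */14 -> active={job_B:*/14}
Op 5: register job_D */7 -> active={job_B:*/14, job_D:*/7}
Op 6: register job_E */17 -> active={job_B:*/14, job_D:*/7, job_E:*/17}
Op 7: register job_A */18 -> active={job_A:*/18, job_B:*/14, job_D:*/7, job_E:*/17}
Op 8: register job_F */9 -> active={job_A:*/18, job_B:*/14, job_D:*/7, job_E:*/17, job_F:*/9}
Op 9: register job_D */14 -> active={job_A:*/18, job_B:*/14, job_D:*/14, job_E:*/17, job_F:*/9}
Op 10: register job_D */6 -> active={job_A:*/18, job_B:*/14, job_D:*/6, job_E:*/17, job_F:*/9}
Op 11: register job_G */15 -> active={job_A:*/18, job_B:*/14, job_D:*/6, job_E:*/17, job_F:*/9, job_G:*/15}
Op 12: unregister job_F -> active={job_A:*/18, job_B:*/14, job_D:*/6, job_E:*/17, job_G:*/15}
Final interval of job_B = 14
Next fire of job_B after T=93: (93//14+1)*14 = 98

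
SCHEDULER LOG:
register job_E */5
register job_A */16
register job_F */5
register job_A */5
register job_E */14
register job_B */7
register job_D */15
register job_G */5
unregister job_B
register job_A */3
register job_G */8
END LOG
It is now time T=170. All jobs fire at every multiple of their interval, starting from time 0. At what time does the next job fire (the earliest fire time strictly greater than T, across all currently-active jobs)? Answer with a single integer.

Answer: 171

Derivation:
Op 1: register job_E */5 -> active={job_E:*/5}
Op 2: register job_A */16 -> active={job_A:*/16, job_E:*/5}
Op 3: register job_F */5 -> active={job_A:*/16, job_E:*/5, job_F:*/5}
Op 4: register job_A */5 -> active={job_A:*/5, job_E:*/5, job_F:*/5}
Op 5: register job_E */14 -> active={job_A:*/5, job_E:*/14, job_F:*/5}
Op 6: register job_B */7 -> active={job_A:*/5, job_B:*/7, job_E:*/14, job_F:*/5}
Op 7: register job_D */15 -> active={job_A:*/5, job_B:*/7, job_D:*/15, job_E:*/14, job_F:*/5}
Op 8: register job_G */5 -> active={job_A:*/5, job_B:*/7, job_D:*/15, job_E:*/14, job_F:*/5, job_G:*/5}
Op 9: unregister job_B -> active={job_A:*/5, job_D:*/15, job_E:*/14, job_F:*/5, job_G:*/5}
Op 10: register job_A */3 -> active={job_A:*/3, job_D:*/15, job_E:*/14, job_F:*/5, job_G:*/5}
Op 11: register job_G */8 -> active={job_A:*/3, job_D:*/15, job_E:*/14, job_F:*/5, job_G:*/8}
  job_A: interval 3, next fire after T=170 is 171
  job_D: interval 15, next fire after T=170 is 180
  job_E: interval 14, next fire after T=170 is 182
  job_F: interval 5, next fire after T=170 is 175
  job_G: interval 8, next fire after T=170 is 176
Earliest fire time = 171 (job job_A)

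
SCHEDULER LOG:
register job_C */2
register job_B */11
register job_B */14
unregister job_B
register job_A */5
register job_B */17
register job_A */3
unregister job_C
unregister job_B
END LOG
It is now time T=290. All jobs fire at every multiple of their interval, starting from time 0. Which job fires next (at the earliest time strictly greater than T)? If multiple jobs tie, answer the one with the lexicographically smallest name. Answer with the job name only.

Op 1: register job_C */2 -> active={job_C:*/2}
Op 2: register job_B */11 -> active={job_B:*/11, job_C:*/2}
Op 3: register job_B */14 -> active={job_B:*/14, job_C:*/2}
Op 4: unregister job_B -> active={job_C:*/2}
Op 5: register job_A */5 -> active={job_A:*/5, job_C:*/2}
Op 6: register job_B */17 -> active={job_A:*/5, job_B:*/17, job_C:*/2}
Op 7: register job_A */3 -> active={job_A:*/3, job_B:*/17, job_C:*/2}
Op 8: unregister job_C -> active={job_A:*/3, job_B:*/17}
Op 9: unregister job_B -> active={job_A:*/3}
  job_A: interval 3, next fire after T=290 is 291
Earliest = 291, winner (lex tiebreak) = job_A

Answer: job_A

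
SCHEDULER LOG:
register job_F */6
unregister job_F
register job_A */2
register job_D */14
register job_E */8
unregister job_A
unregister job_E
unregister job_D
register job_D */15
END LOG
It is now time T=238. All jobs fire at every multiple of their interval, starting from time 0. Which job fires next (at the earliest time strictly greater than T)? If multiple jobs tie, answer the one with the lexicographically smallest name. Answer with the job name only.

Answer: job_D

Derivation:
Op 1: register job_F */6 -> active={job_F:*/6}
Op 2: unregister job_F -> active={}
Op 3: register job_A */2 -> active={job_A:*/2}
Op 4: register job_D */14 -> active={job_A:*/2, job_D:*/14}
Op 5: register job_E */8 -> active={job_A:*/2, job_D:*/14, job_E:*/8}
Op 6: unregister job_A -> active={job_D:*/14, job_E:*/8}
Op 7: unregister job_E -> active={job_D:*/14}
Op 8: unregister job_D -> active={}
Op 9: register job_D */15 -> active={job_D:*/15}
  job_D: interval 15, next fire after T=238 is 240
Earliest = 240, winner (lex tiebreak) = job_D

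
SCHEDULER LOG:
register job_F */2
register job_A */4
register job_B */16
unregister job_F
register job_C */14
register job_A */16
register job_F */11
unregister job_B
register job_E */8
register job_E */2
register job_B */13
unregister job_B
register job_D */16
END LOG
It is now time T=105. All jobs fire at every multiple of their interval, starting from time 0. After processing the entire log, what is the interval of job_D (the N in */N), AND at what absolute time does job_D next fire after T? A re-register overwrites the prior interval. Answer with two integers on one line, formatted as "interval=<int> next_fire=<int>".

Op 1: register job_F */2 -> active={job_F:*/2}
Op 2: register job_A */4 -> active={job_A:*/4, job_F:*/2}
Op 3: register job_B */16 -> active={job_A:*/4, job_B:*/16, job_F:*/2}
Op 4: unregister job_F -> active={job_A:*/4, job_B:*/16}
Op 5: register job_C */14 -> active={job_A:*/4, job_B:*/16, job_C:*/14}
Op 6: register job_A */16 -> active={job_A:*/16, job_B:*/16, job_C:*/14}
Op 7: register job_F */11 -> active={job_A:*/16, job_B:*/16, job_C:*/14, job_F:*/11}
Op 8: unregister job_B -> active={job_A:*/16, job_C:*/14, job_F:*/11}
Op 9: register job_E */8 -> active={job_A:*/16, job_C:*/14, job_E:*/8, job_F:*/11}
Op 10: register job_E */2 -> active={job_A:*/16, job_C:*/14, job_E:*/2, job_F:*/11}
Op 11: register job_B */13 -> active={job_A:*/16, job_B:*/13, job_C:*/14, job_E:*/2, job_F:*/11}
Op 12: unregister job_B -> active={job_A:*/16, job_C:*/14, job_E:*/2, job_F:*/11}
Op 13: register job_D */16 -> active={job_A:*/16, job_C:*/14, job_D:*/16, job_E:*/2, job_F:*/11}
Final interval of job_D = 16
Next fire of job_D after T=105: (105//16+1)*16 = 112

Answer: interval=16 next_fire=112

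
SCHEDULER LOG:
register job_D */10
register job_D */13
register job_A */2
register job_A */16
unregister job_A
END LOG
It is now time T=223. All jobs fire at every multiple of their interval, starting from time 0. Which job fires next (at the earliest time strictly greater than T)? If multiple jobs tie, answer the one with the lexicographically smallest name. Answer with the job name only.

Answer: job_D

Derivation:
Op 1: register job_D */10 -> active={job_D:*/10}
Op 2: register job_D */13 -> active={job_D:*/13}
Op 3: register job_A */2 -> active={job_A:*/2, job_D:*/13}
Op 4: register job_A */16 -> active={job_A:*/16, job_D:*/13}
Op 5: unregister job_A -> active={job_D:*/13}
  job_D: interval 13, next fire after T=223 is 234
Earliest = 234, winner (lex tiebreak) = job_D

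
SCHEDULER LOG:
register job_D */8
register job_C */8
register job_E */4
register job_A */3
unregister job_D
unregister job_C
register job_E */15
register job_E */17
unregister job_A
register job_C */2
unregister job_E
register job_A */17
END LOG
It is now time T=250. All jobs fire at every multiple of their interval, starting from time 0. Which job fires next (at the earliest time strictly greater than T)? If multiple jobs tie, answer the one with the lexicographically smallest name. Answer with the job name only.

Answer: job_C

Derivation:
Op 1: register job_D */8 -> active={job_D:*/8}
Op 2: register job_C */8 -> active={job_C:*/8, job_D:*/8}
Op 3: register job_E */4 -> active={job_C:*/8, job_D:*/8, job_E:*/4}
Op 4: register job_A */3 -> active={job_A:*/3, job_C:*/8, job_D:*/8, job_E:*/4}
Op 5: unregister job_D -> active={job_A:*/3, job_C:*/8, job_E:*/4}
Op 6: unregister job_C -> active={job_A:*/3, job_E:*/4}
Op 7: register job_E */15 -> active={job_A:*/3, job_E:*/15}
Op 8: register job_E */17 -> active={job_A:*/3, job_E:*/17}
Op 9: unregister job_A -> active={job_E:*/17}
Op 10: register job_C */2 -> active={job_C:*/2, job_E:*/17}
Op 11: unregister job_E -> active={job_C:*/2}
Op 12: register job_A */17 -> active={job_A:*/17, job_C:*/2}
  job_A: interval 17, next fire after T=250 is 255
  job_C: interval 2, next fire after T=250 is 252
Earliest = 252, winner (lex tiebreak) = job_C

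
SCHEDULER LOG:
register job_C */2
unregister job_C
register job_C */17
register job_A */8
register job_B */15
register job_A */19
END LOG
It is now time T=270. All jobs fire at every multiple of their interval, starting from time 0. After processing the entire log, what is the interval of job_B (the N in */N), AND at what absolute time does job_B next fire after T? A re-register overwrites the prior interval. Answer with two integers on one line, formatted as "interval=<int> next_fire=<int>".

Answer: interval=15 next_fire=285

Derivation:
Op 1: register job_C */2 -> active={job_C:*/2}
Op 2: unregister job_C -> active={}
Op 3: register job_C */17 -> active={job_C:*/17}
Op 4: register job_A */8 -> active={job_A:*/8, job_C:*/17}
Op 5: register job_B */15 -> active={job_A:*/8, job_B:*/15, job_C:*/17}
Op 6: register job_A */19 -> active={job_A:*/19, job_B:*/15, job_C:*/17}
Final interval of job_B = 15
Next fire of job_B after T=270: (270//15+1)*15 = 285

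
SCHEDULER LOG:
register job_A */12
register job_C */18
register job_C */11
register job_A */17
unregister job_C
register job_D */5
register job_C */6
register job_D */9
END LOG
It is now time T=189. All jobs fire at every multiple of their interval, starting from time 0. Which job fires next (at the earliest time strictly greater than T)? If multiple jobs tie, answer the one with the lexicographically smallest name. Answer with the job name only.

Op 1: register job_A */12 -> active={job_A:*/12}
Op 2: register job_C */18 -> active={job_A:*/12, job_C:*/18}
Op 3: register job_C */11 -> active={job_A:*/12, job_C:*/11}
Op 4: register job_A */17 -> active={job_A:*/17, job_C:*/11}
Op 5: unregister job_C -> active={job_A:*/17}
Op 6: register job_D */5 -> active={job_A:*/17, job_D:*/5}
Op 7: register job_C */6 -> active={job_A:*/17, job_C:*/6, job_D:*/5}
Op 8: register job_D */9 -> active={job_A:*/17, job_C:*/6, job_D:*/9}
  job_A: interval 17, next fire after T=189 is 204
  job_C: interval 6, next fire after T=189 is 192
  job_D: interval 9, next fire after T=189 is 198
Earliest = 192, winner (lex tiebreak) = job_C

Answer: job_C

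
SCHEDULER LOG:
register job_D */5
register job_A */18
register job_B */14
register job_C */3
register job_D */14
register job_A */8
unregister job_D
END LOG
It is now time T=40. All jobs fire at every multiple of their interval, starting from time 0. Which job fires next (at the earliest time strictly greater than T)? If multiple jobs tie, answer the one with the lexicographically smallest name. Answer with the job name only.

Answer: job_B

Derivation:
Op 1: register job_D */5 -> active={job_D:*/5}
Op 2: register job_A */18 -> active={job_A:*/18, job_D:*/5}
Op 3: register job_B */14 -> active={job_A:*/18, job_B:*/14, job_D:*/5}
Op 4: register job_C */3 -> active={job_A:*/18, job_B:*/14, job_C:*/3, job_D:*/5}
Op 5: register job_D */14 -> active={job_A:*/18, job_B:*/14, job_C:*/3, job_D:*/14}
Op 6: register job_A */8 -> active={job_A:*/8, job_B:*/14, job_C:*/3, job_D:*/14}
Op 7: unregister job_D -> active={job_A:*/8, job_B:*/14, job_C:*/3}
  job_A: interval 8, next fire after T=40 is 48
  job_B: interval 14, next fire after T=40 is 42
  job_C: interval 3, next fire after T=40 is 42
Earliest = 42, winner (lex tiebreak) = job_B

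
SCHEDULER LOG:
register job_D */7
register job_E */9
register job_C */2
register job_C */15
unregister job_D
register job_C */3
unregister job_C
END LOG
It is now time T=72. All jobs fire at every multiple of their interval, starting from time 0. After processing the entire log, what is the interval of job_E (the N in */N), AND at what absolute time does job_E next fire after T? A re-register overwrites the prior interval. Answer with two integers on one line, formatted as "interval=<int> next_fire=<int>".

Answer: interval=9 next_fire=81

Derivation:
Op 1: register job_D */7 -> active={job_D:*/7}
Op 2: register job_E */9 -> active={job_D:*/7, job_E:*/9}
Op 3: register job_C */2 -> active={job_C:*/2, job_D:*/7, job_E:*/9}
Op 4: register job_C */15 -> active={job_C:*/15, job_D:*/7, job_E:*/9}
Op 5: unregister job_D -> active={job_C:*/15, job_E:*/9}
Op 6: register job_C */3 -> active={job_C:*/3, job_E:*/9}
Op 7: unregister job_C -> active={job_E:*/9}
Final interval of job_E = 9
Next fire of job_E after T=72: (72//9+1)*9 = 81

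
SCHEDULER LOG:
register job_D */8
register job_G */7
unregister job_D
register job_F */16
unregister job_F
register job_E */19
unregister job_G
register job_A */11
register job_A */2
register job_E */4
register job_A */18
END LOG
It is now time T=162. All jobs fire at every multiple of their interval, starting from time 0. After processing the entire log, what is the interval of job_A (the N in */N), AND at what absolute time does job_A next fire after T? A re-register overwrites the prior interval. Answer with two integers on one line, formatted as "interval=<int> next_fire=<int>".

Op 1: register job_D */8 -> active={job_D:*/8}
Op 2: register job_G */7 -> active={job_D:*/8, job_G:*/7}
Op 3: unregister job_D -> active={job_G:*/7}
Op 4: register job_F */16 -> active={job_F:*/16, job_G:*/7}
Op 5: unregister job_F -> active={job_G:*/7}
Op 6: register job_E */19 -> active={job_E:*/19, job_G:*/7}
Op 7: unregister job_G -> active={job_E:*/19}
Op 8: register job_A */11 -> active={job_A:*/11, job_E:*/19}
Op 9: register job_A */2 -> active={job_A:*/2, job_E:*/19}
Op 10: register job_E */4 -> active={job_A:*/2, job_E:*/4}
Op 11: register job_A */18 -> active={job_A:*/18, job_E:*/4}
Final interval of job_A = 18
Next fire of job_A after T=162: (162//18+1)*18 = 180

Answer: interval=18 next_fire=180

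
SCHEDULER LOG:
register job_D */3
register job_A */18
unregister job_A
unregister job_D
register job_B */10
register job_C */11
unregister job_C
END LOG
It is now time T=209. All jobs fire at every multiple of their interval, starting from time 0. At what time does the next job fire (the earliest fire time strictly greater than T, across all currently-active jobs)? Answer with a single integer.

Answer: 210

Derivation:
Op 1: register job_D */3 -> active={job_D:*/3}
Op 2: register job_A */18 -> active={job_A:*/18, job_D:*/3}
Op 3: unregister job_A -> active={job_D:*/3}
Op 4: unregister job_D -> active={}
Op 5: register job_B */10 -> active={job_B:*/10}
Op 6: register job_C */11 -> active={job_B:*/10, job_C:*/11}
Op 7: unregister job_C -> active={job_B:*/10}
  job_B: interval 10, next fire after T=209 is 210
Earliest fire time = 210 (job job_B)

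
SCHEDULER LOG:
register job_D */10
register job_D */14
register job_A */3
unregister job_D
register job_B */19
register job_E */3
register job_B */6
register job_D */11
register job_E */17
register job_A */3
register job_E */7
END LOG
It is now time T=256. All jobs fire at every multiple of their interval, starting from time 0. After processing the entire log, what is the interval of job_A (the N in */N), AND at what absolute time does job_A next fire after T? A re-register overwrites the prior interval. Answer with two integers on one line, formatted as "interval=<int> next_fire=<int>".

Op 1: register job_D */10 -> active={job_D:*/10}
Op 2: register job_D */14 -> active={job_D:*/14}
Op 3: register job_A */3 -> active={job_A:*/3, job_D:*/14}
Op 4: unregister job_D -> active={job_A:*/3}
Op 5: register job_B */19 -> active={job_A:*/3, job_B:*/19}
Op 6: register job_E */3 -> active={job_A:*/3, job_B:*/19, job_E:*/3}
Op 7: register job_B */6 -> active={job_A:*/3, job_B:*/6, job_E:*/3}
Op 8: register job_D */11 -> active={job_A:*/3, job_B:*/6, job_D:*/11, job_E:*/3}
Op 9: register job_E */17 -> active={job_A:*/3, job_B:*/6, job_D:*/11, job_E:*/17}
Op 10: register job_A */3 -> active={job_A:*/3, job_B:*/6, job_D:*/11, job_E:*/17}
Op 11: register job_E */7 -> active={job_A:*/3, job_B:*/6, job_D:*/11, job_E:*/7}
Final interval of job_A = 3
Next fire of job_A after T=256: (256//3+1)*3 = 258

Answer: interval=3 next_fire=258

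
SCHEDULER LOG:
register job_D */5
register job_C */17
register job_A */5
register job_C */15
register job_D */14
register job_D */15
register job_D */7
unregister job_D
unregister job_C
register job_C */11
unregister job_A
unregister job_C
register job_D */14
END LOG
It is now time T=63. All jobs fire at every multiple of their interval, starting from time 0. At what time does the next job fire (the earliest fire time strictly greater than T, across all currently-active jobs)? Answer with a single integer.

Op 1: register job_D */5 -> active={job_D:*/5}
Op 2: register job_C */17 -> active={job_C:*/17, job_D:*/5}
Op 3: register job_A */5 -> active={job_A:*/5, job_C:*/17, job_D:*/5}
Op 4: register job_C */15 -> active={job_A:*/5, job_C:*/15, job_D:*/5}
Op 5: register job_D */14 -> active={job_A:*/5, job_C:*/15, job_D:*/14}
Op 6: register job_D */15 -> active={job_A:*/5, job_C:*/15, job_D:*/15}
Op 7: register job_D */7 -> active={job_A:*/5, job_C:*/15, job_D:*/7}
Op 8: unregister job_D -> active={job_A:*/5, job_C:*/15}
Op 9: unregister job_C -> active={job_A:*/5}
Op 10: register job_C */11 -> active={job_A:*/5, job_C:*/11}
Op 11: unregister job_A -> active={job_C:*/11}
Op 12: unregister job_C -> active={}
Op 13: register job_D */14 -> active={job_D:*/14}
  job_D: interval 14, next fire after T=63 is 70
Earliest fire time = 70 (job job_D)

Answer: 70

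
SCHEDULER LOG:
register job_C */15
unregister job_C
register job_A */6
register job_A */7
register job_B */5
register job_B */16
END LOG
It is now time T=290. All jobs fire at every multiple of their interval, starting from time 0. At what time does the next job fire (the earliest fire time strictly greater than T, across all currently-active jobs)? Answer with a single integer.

Answer: 294

Derivation:
Op 1: register job_C */15 -> active={job_C:*/15}
Op 2: unregister job_C -> active={}
Op 3: register job_A */6 -> active={job_A:*/6}
Op 4: register job_A */7 -> active={job_A:*/7}
Op 5: register job_B */5 -> active={job_A:*/7, job_B:*/5}
Op 6: register job_B */16 -> active={job_A:*/7, job_B:*/16}
  job_A: interval 7, next fire after T=290 is 294
  job_B: interval 16, next fire after T=290 is 304
Earliest fire time = 294 (job job_A)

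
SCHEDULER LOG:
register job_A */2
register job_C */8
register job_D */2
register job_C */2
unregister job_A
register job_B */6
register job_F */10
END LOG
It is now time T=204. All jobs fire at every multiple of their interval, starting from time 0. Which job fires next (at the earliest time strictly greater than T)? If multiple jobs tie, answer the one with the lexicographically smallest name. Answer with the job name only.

Answer: job_C

Derivation:
Op 1: register job_A */2 -> active={job_A:*/2}
Op 2: register job_C */8 -> active={job_A:*/2, job_C:*/8}
Op 3: register job_D */2 -> active={job_A:*/2, job_C:*/8, job_D:*/2}
Op 4: register job_C */2 -> active={job_A:*/2, job_C:*/2, job_D:*/2}
Op 5: unregister job_A -> active={job_C:*/2, job_D:*/2}
Op 6: register job_B */6 -> active={job_B:*/6, job_C:*/2, job_D:*/2}
Op 7: register job_F */10 -> active={job_B:*/6, job_C:*/2, job_D:*/2, job_F:*/10}
  job_B: interval 6, next fire after T=204 is 210
  job_C: interval 2, next fire after T=204 is 206
  job_D: interval 2, next fire after T=204 is 206
  job_F: interval 10, next fire after T=204 is 210
Earliest = 206, winner (lex tiebreak) = job_C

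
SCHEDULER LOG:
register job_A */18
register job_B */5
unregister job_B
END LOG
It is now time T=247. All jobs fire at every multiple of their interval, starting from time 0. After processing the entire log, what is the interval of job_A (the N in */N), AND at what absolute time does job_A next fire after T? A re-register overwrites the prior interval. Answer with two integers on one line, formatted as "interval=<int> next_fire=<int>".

Op 1: register job_A */18 -> active={job_A:*/18}
Op 2: register job_B */5 -> active={job_A:*/18, job_B:*/5}
Op 3: unregister job_B -> active={job_A:*/18}
Final interval of job_A = 18
Next fire of job_A after T=247: (247//18+1)*18 = 252

Answer: interval=18 next_fire=252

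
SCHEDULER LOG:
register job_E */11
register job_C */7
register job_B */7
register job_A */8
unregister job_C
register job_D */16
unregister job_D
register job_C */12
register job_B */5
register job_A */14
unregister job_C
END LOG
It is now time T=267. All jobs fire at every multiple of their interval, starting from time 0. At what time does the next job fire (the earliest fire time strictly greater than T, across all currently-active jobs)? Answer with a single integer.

Op 1: register job_E */11 -> active={job_E:*/11}
Op 2: register job_C */7 -> active={job_C:*/7, job_E:*/11}
Op 3: register job_B */7 -> active={job_B:*/7, job_C:*/7, job_E:*/11}
Op 4: register job_A */8 -> active={job_A:*/8, job_B:*/7, job_C:*/7, job_E:*/11}
Op 5: unregister job_C -> active={job_A:*/8, job_B:*/7, job_E:*/11}
Op 6: register job_D */16 -> active={job_A:*/8, job_B:*/7, job_D:*/16, job_E:*/11}
Op 7: unregister job_D -> active={job_A:*/8, job_B:*/7, job_E:*/11}
Op 8: register job_C */12 -> active={job_A:*/8, job_B:*/7, job_C:*/12, job_E:*/11}
Op 9: register job_B */5 -> active={job_A:*/8, job_B:*/5, job_C:*/12, job_E:*/11}
Op 10: register job_A */14 -> active={job_A:*/14, job_B:*/5, job_C:*/12, job_E:*/11}
Op 11: unregister job_C -> active={job_A:*/14, job_B:*/5, job_E:*/11}
  job_A: interval 14, next fire after T=267 is 280
  job_B: interval 5, next fire after T=267 is 270
  job_E: interval 11, next fire after T=267 is 275
Earliest fire time = 270 (job job_B)

Answer: 270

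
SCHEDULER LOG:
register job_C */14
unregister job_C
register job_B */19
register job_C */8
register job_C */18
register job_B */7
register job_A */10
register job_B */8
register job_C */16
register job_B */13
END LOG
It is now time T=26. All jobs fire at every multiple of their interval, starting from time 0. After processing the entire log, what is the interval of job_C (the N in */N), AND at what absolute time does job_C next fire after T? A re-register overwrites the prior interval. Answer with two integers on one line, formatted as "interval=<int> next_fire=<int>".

Op 1: register job_C */14 -> active={job_C:*/14}
Op 2: unregister job_C -> active={}
Op 3: register job_B */19 -> active={job_B:*/19}
Op 4: register job_C */8 -> active={job_B:*/19, job_C:*/8}
Op 5: register job_C */18 -> active={job_B:*/19, job_C:*/18}
Op 6: register job_B */7 -> active={job_B:*/7, job_C:*/18}
Op 7: register job_A */10 -> active={job_A:*/10, job_B:*/7, job_C:*/18}
Op 8: register job_B */8 -> active={job_A:*/10, job_B:*/8, job_C:*/18}
Op 9: register job_C */16 -> active={job_A:*/10, job_B:*/8, job_C:*/16}
Op 10: register job_B */13 -> active={job_A:*/10, job_B:*/13, job_C:*/16}
Final interval of job_C = 16
Next fire of job_C after T=26: (26//16+1)*16 = 32

Answer: interval=16 next_fire=32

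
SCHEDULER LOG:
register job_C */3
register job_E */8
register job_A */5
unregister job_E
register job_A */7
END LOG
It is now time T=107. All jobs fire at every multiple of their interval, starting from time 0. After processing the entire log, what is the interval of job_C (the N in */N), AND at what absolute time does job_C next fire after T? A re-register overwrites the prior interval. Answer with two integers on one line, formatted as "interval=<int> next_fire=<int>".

Answer: interval=3 next_fire=108

Derivation:
Op 1: register job_C */3 -> active={job_C:*/3}
Op 2: register job_E */8 -> active={job_C:*/3, job_E:*/8}
Op 3: register job_A */5 -> active={job_A:*/5, job_C:*/3, job_E:*/8}
Op 4: unregister job_E -> active={job_A:*/5, job_C:*/3}
Op 5: register job_A */7 -> active={job_A:*/7, job_C:*/3}
Final interval of job_C = 3
Next fire of job_C after T=107: (107//3+1)*3 = 108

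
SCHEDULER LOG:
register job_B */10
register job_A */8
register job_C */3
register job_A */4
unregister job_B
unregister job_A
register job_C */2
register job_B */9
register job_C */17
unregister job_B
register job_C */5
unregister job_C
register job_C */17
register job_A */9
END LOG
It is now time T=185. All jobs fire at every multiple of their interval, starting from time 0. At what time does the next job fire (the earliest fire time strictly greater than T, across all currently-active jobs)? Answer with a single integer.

Op 1: register job_B */10 -> active={job_B:*/10}
Op 2: register job_A */8 -> active={job_A:*/8, job_B:*/10}
Op 3: register job_C */3 -> active={job_A:*/8, job_B:*/10, job_C:*/3}
Op 4: register job_A */4 -> active={job_A:*/4, job_B:*/10, job_C:*/3}
Op 5: unregister job_B -> active={job_A:*/4, job_C:*/3}
Op 6: unregister job_A -> active={job_C:*/3}
Op 7: register job_C */2 -> active={job_C:*/2}
Op 8: register job_B */9 -> active={job_B:*/9, job_C:*/2}
Op 9: register job_C */17 -> active={job_B:*/9, job_C:*/17}
Op 10: unregister job_B -> active={job_C:*/17}
Op 11: register job_C */5 -> active={job_C:*/5}
Op 12: unregister job_C -> active={}
Op 13: register job_C */17 -> active={job_C:*/17}
Op 14: register job_A */9 -> active={job_A:*/9, job_C:*/17}
  job_A: interval 9, next fire after T=185 is 189
  job_C: interval 17, next fire after T=185 is 187
Earliest fire time = 187 (job job_C)

Answer: 187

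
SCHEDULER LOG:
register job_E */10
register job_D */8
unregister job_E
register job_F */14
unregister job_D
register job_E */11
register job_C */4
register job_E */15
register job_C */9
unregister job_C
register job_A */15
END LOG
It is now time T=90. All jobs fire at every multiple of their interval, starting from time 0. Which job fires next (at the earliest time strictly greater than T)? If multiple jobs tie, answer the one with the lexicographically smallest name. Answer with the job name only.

Op 1: register job_E */10 -> active={job_E:*/10}
Op 2: register job_D */8 -> active={job_D:*/8, job_E:*/10}
Op 3: unregister job_E -> active={job_D:*/8}
Op 4: register job_F */14 -> active={job_D:*/8, job_F:*/14}
Op 5: unregister job_D -> active={job_F:*/14}
Op 6: register job_E */11 -> active={job_E:*/11, job_F:*/14}
Op 7: register job_C */4 -> active={job_C:*/4, job_E:*/11, job_F:*/14}
Op 8: register job_E */15 -> active={job_C:*/4, job_E:*/15, job_F:*/14}
Op 9: register job_C */9 -> active={job_C:*/9, job_E:*/15, job_F:*/14}
Op 10: unregister job_C -> active={job_E:*/15, job_F:*/14}
Op 11: register job_A */15 -> active={job_A:*/15, job_E:*/15, job_F:*/14}
  job_A: interval 15, next fire after T=90 is 105
  job_E: interval 15, next fire after T=90 is 105
  job_F: interval 14, next fire after T=90 is 98
Earliest = 98, winner (lex tiebreak) = job_F

Answer: job_F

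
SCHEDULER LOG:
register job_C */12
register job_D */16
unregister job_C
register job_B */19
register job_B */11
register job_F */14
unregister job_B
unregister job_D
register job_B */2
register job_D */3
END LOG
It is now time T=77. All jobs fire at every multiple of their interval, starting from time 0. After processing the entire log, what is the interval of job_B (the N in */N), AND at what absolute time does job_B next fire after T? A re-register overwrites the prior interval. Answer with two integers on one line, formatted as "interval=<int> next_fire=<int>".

Op 1: register job_C */12 -> active={job_C:*/12}
Op 2: register job_D */16 -> active={job_C:*/12, job_D:*/16}
Op 3: unregister job_C -> active={job_D:*/16}
Op 4: register job_B */19 -> active={job_B:*/19, job_D:*/16}
Op 5: register job_B */11 -> active={job_B:*/11, job_D:*/16}
Op 6: register job_F */14 -> active={job_B:*/11, job_D:*/16, job_F:*/14}
Op 7: unregister job_B -> active={job_D:*/16, job_F:*/14}
Op 8: unregister job_D -> active={job_F:*/14}
Op 9: register job_B */2 -> active={job_B:*/2, job_F:*/14}
Op 10: register job_D */3 -> active={job_B:*/2, job_D:*/3, job_F:*/14}
Final interval of job_B = 2
Next fire of job_B after T=77: (77//2+1)*2 = 78

Answer: interval=2 next_fire=78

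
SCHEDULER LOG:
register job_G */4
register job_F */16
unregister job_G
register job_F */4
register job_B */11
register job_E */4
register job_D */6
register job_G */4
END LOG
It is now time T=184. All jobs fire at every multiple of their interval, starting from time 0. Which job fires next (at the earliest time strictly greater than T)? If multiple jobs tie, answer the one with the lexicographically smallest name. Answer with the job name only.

Answer: job_D

Derivation:
Op 1: register job_G */4 -> active={job_G:*/4}
Op 2: register job_F */16 -> active={job_F:*/16, job_G:*/4}
Op 3: unregister job_G -> active={job_F:*/16}
Op 4: register job_F */4 -> active={job_F:*/4}
Op 5: register job_B */11 -> active={job_B:*/11, job_F:*/4}
Op 6: register job_E */4 -> active={job_B:*/11, job_E:*/4, job_F:*/4}
Op 7: register job_D */6 -> active={job_B:*/11, job_D:*/6, job_E:*/4, job_F:*/4}
Op 8: register job_G */4 -> active={job_B:*/11, job_D:*/6, job_E:*/4, job_F:*/4, job_G:*/4}
  job_B: interval 11, next fire after T=184 is 187
  job_D: interval 6, next fire after T=184 is 186
  job_E: interval 4, next fire after T=184 is 188
  job_F: interval 4, next fire after T=184 is 188
  job_G: interval 4, next fire after T=184 is 188
Earliest = 186, winner (lex tiebreak) = job_D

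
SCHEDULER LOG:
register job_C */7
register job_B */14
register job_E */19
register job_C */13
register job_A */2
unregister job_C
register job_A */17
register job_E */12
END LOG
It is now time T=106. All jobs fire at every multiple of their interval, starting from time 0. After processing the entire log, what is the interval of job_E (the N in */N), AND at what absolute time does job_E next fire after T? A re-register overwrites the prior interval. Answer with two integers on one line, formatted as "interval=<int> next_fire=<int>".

Answer: interval=12 next_fire=108

Derivation:
Op 1: register job_C */7 -> active={job_C:*/7}
Op 2: register job_B */14 -> active={job_B:*/14, job_C:*/7}
Op 3: register job_E */19 -> active={job_B:*/14, job_C:*/7, job_E:*/19}
Op 4: register job_C */13 -> active={job_B:*/14, job_C:*/13, job_E:*/19}
Op 5: register job_A */2 -> active={job_A:*/2, job_B:*/14, job_C:*/13, job_E:*/19}
Op 6: unregister job_C -> active={job_A:*/2, job_B:*/14, job_E:*/19}
Op 7: register job_A */17 -> active={job_A:*/17, job_B:*/14, job_E:*/19}
Op 8: register job_E */12 -> active={job_A:*/17, job_B:*/14, job_E:*/12}
Final interval of job_E = 12
Next fire of job_E after T=106: (106//12+1)*12 = 108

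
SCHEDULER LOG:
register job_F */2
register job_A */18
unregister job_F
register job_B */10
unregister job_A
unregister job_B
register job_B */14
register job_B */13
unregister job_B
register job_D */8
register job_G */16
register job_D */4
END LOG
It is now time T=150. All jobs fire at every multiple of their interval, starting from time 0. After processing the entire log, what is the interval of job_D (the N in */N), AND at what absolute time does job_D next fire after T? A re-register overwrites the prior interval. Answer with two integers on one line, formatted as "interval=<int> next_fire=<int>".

Answer: interval=4 next_fire=152

Derivation:
Op 1: register job_F */2 -> active={job_F:*/2}
Op 2: register job_A */18 -> active={job_A:*/18, job_F:*/2}
Op 3: unregister job_F -> active={job_A:*/18}
Op 4: register job_B */10 -> active={job_A:*/18, job_B:*/10}
Op 5: unregister job_A -> active={job_B:*/10}
Op 6: unregister job_B -> active={}
Op 7: register job_B */14 -> active={job_B:*/14}
Op 8: register job_B */13 -> active={job_B:*/13}
Op 9: unregister job_B -> active={}
Op 10: register job_D */8 -> active={job_D:*/8}
Op 11: register job_G */16 -> active={job_D:*/8, job_G:*/16}
Op 12: register job_D */4 -> active={job_D:*/4, job_G:*/16}
Final interval of job_D = 4
Next fire of job_D after T=150: (150//4+1)*4 = 152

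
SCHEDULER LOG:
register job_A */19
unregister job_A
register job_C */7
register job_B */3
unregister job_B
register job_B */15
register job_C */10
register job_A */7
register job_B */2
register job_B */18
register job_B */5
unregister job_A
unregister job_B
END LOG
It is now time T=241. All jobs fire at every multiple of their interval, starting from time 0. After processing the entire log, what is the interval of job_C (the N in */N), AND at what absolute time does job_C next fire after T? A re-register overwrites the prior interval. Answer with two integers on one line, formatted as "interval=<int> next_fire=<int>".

Answer: interval=10 next_fire=250

Derivation:
Op 1: register job_A */19 -> active={job_A:*/19}
Op 2: unregister job_A -> active={}
Op 3: register job_C */7 -> active={job_C:*/7}
Op 4: register job_B */3 -> active={job_B:*/3, job_C:*/7}
Op 5: unregister job_B -> active={job_C:*/7}
Op 6: register job_B */15 -> active={job_B:*/15, job_C:*/7}
Op 7: register job_C */10 -> active={job_B:*/15, job_C:*/10}
Op 8: register job_A */7 -> active={job_A:*/7, job_B:*/15, job_C:*/10}
Op 9: register job_B */2 -> active={job_A:*/7, job_B:*/2, job_C:*/10}
Op 10: register job_B */18 -> active={job_A:*/7, job_B:*/18, job_C:*/10}
Op 11: register job_B */5 -> active={job_A:*/7, job_B:*/5, job_C:*/10}
Op 12: unregister job_A -> active={job_B:*/5, job_C:*/10}
Op 13: unregister job_B -> active={job_C:*/10}
Final interval of job_C = 10
Next fire of job_C after T=241: (241//10+1)*10 = 250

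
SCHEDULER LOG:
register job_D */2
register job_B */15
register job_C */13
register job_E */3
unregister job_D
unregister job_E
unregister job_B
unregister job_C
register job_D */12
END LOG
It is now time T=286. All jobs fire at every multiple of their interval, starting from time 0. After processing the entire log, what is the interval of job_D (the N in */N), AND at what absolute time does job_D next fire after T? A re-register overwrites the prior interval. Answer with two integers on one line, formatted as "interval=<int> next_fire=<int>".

Answer: interval=12 next_fire=288

Derivation:
Op 1: register job_D */2 -> active={job_D:*/2}
Op 2: register job_B */15 -> active={job_B:*/15, job_D:*/2}
Op 3: register job_C */13 -> active={job_B:*/15, job_C:*/13, job_D:*/2}
Op 4: register job_E */3 -> active={job_B:*/15, job_C:*/13, job_D:*/2, job_E:*/3}
Op 5: unregister job_D -> active={job_B:*/15, job_C:*/13, job_E:*/3}
Op 6: unregister job_E -> active={job_B:*/15, job_C:*/13}
Op 7: unregister job_B -> active={job_C:*/13}
Op 8: unregister job_C -> active={}
Op 9: register job_D */12 -> active={job_D:*/12}
Final interval of job_D = 12
Next fire of job_D after T=286: (286//12+1)*12 = 288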